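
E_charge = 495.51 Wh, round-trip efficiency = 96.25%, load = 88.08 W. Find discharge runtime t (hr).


Step 1: E_discharge = eta/100 * E_charge = 96.25/100 * 495.51 = 476.93 Wh
Step 2: t = E_discharge / P = 476.93 / 88.08 = 5.415 hr

5.415 hr


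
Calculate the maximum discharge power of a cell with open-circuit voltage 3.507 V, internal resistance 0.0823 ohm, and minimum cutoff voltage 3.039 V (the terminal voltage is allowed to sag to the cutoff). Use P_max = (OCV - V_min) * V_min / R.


dV = OCV - V_min = 0.468 V (so I_max = dV / R)
P_max = dV * V_min / R = 0.468 * 3.039 / 0.0823 = 17.28 W

17.28 W


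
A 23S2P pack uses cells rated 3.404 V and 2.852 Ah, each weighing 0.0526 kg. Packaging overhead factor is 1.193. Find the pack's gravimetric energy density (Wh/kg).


Step 1: V_pack = 23 * 3.404 = 78.292 V
Step 2: C_pack = 2 * 2.852 = 5.704 Ah
Step 3: E_pack = V_pack * C_pack = 78.292 * 5.704 = 446.58 Wh
Step 4: m_pack = 23 * 2 * 0.0526 * 1.193 = 2.8866 kg
Step 5: ED = E_pack / m_pack = 446.58 / 2.8866 = 154.7 Wh/kg

154.7 Wh/kg


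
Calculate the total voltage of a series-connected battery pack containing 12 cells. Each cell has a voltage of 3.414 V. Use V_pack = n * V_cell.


With 12 cells in series at 3.414 V each, V_pack = 40.968 V

40.968 V


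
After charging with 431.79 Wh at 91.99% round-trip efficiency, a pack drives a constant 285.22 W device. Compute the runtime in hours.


Step 1: E_discharge = eta/100 * E_charge = 91.99/100 * 431.79 = 397.2 Wh
Step 2: t = E_discharge / P = 397.2 / 285.22 = 1.393 hr

1.393 hr


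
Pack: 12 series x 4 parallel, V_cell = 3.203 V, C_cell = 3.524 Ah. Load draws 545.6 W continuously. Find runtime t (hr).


Step 1: E_pack = Ns * V_cell * Np * C_cell = 12 * 3.203 * 4 * 3.524 = 541.79 Wh
Step 2: t = E_pack / P = 541.79 / 545.6 = 0.9930 hr

0.9930 hr


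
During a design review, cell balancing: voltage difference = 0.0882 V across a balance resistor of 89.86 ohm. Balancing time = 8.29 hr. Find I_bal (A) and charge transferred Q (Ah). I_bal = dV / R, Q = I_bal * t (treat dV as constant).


I_bal = dV / R = 0.0882 / 89.86 = 9.8153e-04 A
Q = I_bal * t = 9.8153e-04 * 8.29 = 0.008137 Ah

I=9.8153e-04 A, Q=0.008137 Ah


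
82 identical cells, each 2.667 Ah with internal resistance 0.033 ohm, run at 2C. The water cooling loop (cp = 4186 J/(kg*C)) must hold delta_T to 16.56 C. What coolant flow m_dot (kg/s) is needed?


Step 1: I = 2 * 2.667 = 5.334 A
Step 2: Q_cell = I^2 * R = 5.334^2 * 0.033 = 0.9389 W
Step 3: Q_total = 82 * 0.9389 = 76.99 W
Step 4: m_dot = Q_total / (cp * dT) = 76.99 / (4186 * 16.56) = 0.001111 kg/s

0.001111 kg/s


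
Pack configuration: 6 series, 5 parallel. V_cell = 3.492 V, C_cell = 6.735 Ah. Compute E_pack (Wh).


E = Ns * Vcell * Np * Ccell = 6 * 3.492 * 5 * 6.735 = 705.6 Wh

705.6 Wh


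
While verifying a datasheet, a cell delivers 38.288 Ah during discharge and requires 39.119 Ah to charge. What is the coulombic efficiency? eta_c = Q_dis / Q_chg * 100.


Coulombic efficiency = 38.288/39.119 * 100% = 97.88%

97.88%


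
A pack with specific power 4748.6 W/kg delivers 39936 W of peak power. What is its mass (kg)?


m = P / SP = 39936 / 4748.6 = 8.410 kg

8.410 kg


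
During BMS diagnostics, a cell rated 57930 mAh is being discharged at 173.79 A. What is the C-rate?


Convert: capacity = 57930 mAh = 57.93 Ah
C_rate = I / capacity = 173.79 / 57.93 = 3C

3C


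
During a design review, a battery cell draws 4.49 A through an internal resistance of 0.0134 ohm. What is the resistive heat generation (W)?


Q = I^2 * R = 4.49^2 * 0.0134 = 0.2701 W

0.2701 W


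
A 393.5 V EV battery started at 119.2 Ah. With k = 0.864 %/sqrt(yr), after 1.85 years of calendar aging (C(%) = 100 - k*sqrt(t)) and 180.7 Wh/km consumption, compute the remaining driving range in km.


Step 1: capacity retention = 100 - 0.864 * sqrt(1.85) = 100 - 0.864 * 1.3601 = 98.825%
Step 2: C_now = 119.2 * 98.825/100 = 117.8 Ah
Step 3: E_pack = V * C_now = 393.5 * 117.8 = 46354 Wh
Step 4: range = E_pack / consumption = 46354 / 180.7 = 256.5 km

256.5 km


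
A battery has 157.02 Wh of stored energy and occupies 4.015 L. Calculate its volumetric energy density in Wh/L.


ED = E / V = 157.02 / 4.015 = 39.11 Wh/L

39.11 Wh/L


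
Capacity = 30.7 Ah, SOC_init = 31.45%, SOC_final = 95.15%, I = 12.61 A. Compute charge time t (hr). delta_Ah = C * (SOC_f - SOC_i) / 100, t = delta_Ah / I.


Step 1: dSOC = 95.15% - 31.45% = 63.7%
Step 2: delta_Ah = 30.7 * 63.7 / 100 = 19.556 Ah
Step 3: t = 19.556 / 12.61 = 1.551 hr

1.551 hr


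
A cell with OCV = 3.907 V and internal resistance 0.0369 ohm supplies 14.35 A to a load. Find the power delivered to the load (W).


Step 1: V_terminal = OCV - I*R = 3.907 - 14.35 * 0.0369 = 3.3775 V
Step 2: P_out = V_terminal * I = 3.3775 * 14.35 = 48.47 W

48.47 W


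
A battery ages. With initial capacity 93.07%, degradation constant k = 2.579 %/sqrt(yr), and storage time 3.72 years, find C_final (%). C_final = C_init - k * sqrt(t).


Step 1: sqrt(3.72 yr) = 1.9287
Step 2: drop = 2.579 * 1.9287 = 4.9741
Step 3: C_final = 93.07 - 4.9741 = 88.10%

88.10%


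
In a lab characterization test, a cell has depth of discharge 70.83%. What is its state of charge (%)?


SOC = 100 - DOD = 100 - 70.83 = 29.17%

29.17%


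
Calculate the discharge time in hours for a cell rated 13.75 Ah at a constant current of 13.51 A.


Runtime = 13.75 Ah / 13.51 A = 1.018 hr

1.018 hr


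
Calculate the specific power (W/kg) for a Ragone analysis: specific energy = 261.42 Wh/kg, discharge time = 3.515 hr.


P_specific = E / t = 261.42 / 3.515 = 74.37 W/kg

74.37 W/kg


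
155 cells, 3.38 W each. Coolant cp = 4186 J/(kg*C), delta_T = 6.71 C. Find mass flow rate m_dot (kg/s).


Step 1: Total heat Q = 155 * 3.38 W = 523.9 W
Step 2: denom = cp * dT = 4186 * 6.71 = 28088
Step 3: m_dot = 523.9 / 28088 = 0.01865 kg/s

0.01865 kg/s


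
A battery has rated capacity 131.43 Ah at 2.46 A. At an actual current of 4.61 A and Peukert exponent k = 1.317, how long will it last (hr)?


t_rated = C / I_rated = 131.43 / 2.46 = 53.427 hr
(I_rated/I)^k = (0.53362)^1.317 = 0.43729
t = t_rated * (I_rated/I)^k = 53.427 * 0.43729 = 23.36 hr

23.36 hr


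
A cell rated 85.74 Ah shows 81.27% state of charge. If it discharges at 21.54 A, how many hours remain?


Step 1: remaining = SOC/100 * C_total = 81.27/100 * 85.74 = 69.681 Ah
Step 2: t = remaining / I = 69.681 / 21.54 = 3.235 hr

3.235 hr


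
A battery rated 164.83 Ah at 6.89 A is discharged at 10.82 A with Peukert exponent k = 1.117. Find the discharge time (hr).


t_rated = C / I_rated = 164.83 / 6.89 = 23.923 hr
(I_rated/I)^k = (0.63678)^1.117 = 0.60403
t = t_rated * (I_rated/I)^k = 23.923 * 0.60403 = 14.45 hr

14.45 hr


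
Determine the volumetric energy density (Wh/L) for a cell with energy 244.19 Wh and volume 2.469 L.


ED = E / V = 244.19 / 2.469 = 98.90 Wh/L

98.90 Wh/L


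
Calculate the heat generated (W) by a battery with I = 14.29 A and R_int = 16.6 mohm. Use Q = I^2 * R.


Convert: R = 16.6 mohm = 0.0166 ohm
Q = I^2 * R = 14.29^2 * 0.0166 = 3.390 W

3.390 W


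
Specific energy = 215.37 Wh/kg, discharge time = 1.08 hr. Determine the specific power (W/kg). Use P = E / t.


P_specific = E / t = 215.37 / 1.08 = 199.4 W/kg

199.4 W/kg


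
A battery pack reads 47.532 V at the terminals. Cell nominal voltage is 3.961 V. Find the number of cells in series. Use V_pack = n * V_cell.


Rearranging: n = V_pack / V_cell = 47.532 / 3.961 = 12 cells

12


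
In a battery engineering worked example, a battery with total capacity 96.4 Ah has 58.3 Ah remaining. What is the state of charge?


SOC% = 58.3 / 96.4 * 100 = 60.48%

60.48%


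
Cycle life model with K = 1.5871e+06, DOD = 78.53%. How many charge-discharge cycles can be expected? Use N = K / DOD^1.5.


Step 1: DOD^1.5 = 78.53^1.5 = 695.91
Step 2: N = 1.5871e+06 / 695.91 = 2281 cycles

2281 cycles


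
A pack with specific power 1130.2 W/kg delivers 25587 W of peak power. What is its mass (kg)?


m = P / SP = 25587 / 1130.2 = 22.64 kg

22.64 kg


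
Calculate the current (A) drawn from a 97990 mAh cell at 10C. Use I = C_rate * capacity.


Convert: capacity = 97990 mAh = 97.99 Ah
At 10C: I = 10 * 97.99 Ah = 979.9 A

979.9 A


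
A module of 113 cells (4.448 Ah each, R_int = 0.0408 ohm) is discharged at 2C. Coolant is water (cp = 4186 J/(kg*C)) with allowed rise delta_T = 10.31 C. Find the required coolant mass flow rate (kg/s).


Step 1: I = 2 * 4.448 = 8.896 A
Step 2: Q_cell = I^2 * R = 8.896^2 * 0.0408 = 3.2289 W
Step 3: Q_total = 113 * 3.2289 = 364.87 W
Step 4: m_dot = Q_total / (cp * dT) = 364.87 / (4186 * 10.31) = 0.008454 kg/s

0.008454 kg/s


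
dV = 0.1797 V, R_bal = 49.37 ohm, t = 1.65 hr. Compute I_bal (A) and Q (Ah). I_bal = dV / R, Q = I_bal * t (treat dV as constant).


First, Ohm's law: I_bal = 0.1797 V / 49.37 ohm = 0.0036399 A
Then Q = I * t = 0.0036399 A * 1.65 hr = 0.006006 Ah

I=0.0036399 A, Q=0.006006 Ah


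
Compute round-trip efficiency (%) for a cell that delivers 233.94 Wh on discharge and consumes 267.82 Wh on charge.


eta_e = E_dis / E_chg * 100 = 233.94 / 267.82 * 100 = 87.35%

87.35%


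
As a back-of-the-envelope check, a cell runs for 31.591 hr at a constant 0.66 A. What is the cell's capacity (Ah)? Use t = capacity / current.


C = I * t = 0.66 * 31.591 = 20.85 Ah

20.85 Ah


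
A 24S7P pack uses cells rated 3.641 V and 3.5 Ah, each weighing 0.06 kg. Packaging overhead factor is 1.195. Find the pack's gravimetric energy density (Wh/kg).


Step 1: V_pack = 24 * 3.641 = 87.384 V
Step 2: C_pack = 7 * 3.5 = 24.5 Ah
Step 3: E_pack = V_pack * C_pack = 87.384 * 24.5 = 2140.9 Wh
Step 4: m_pack = 24 * 7 * 0.06 * 1.195 = 12.046 kg
Step 5: ED = E_pack / m_pack = 2140.9 / 12.046 = 177.7 Wh/kg

177.7 Wh/kg


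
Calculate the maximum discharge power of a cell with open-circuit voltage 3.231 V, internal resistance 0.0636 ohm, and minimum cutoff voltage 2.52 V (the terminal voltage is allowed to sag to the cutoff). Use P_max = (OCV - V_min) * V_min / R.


dV = OCV - V_min = 0.711 V (so I_max = dV / R)
P_max = dV * V_min / R = 0.711 * 2.52 / 0.0636 = 28.17 W

28.17 W


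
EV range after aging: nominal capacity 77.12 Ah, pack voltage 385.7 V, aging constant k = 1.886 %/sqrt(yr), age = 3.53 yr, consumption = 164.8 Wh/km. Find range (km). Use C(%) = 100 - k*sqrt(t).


Step 1: capacity retention = 100 - 1.886 * sqrt(3.53) = 100 - 1.886 * 1.8788 = 96.457%
Step 2: C_now = 77.12 * 96.457/100 = 74.388 Ah
Step 3: E_pack = V * C_now = 385.7 * 74.388 = 28691 Wh
Step 4: range = E_pack / consumption = 28691 / 164.8 = 174.1 km

174.1 km


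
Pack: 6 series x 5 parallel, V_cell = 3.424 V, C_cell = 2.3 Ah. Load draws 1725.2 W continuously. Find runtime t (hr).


Step 1: E_pack = Ns * V_cell * Np * C_cell = 6 * 3.424 * 5 * 2.3 = 236.26 Wh
Step 2: t = E_pack / P = 236.26 / 1725.2 = 0.1369 hr

0.1369 hr


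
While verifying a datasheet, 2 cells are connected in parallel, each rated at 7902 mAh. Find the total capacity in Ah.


Convert: C_cell = 7902 mAh = 7.902 Ah
C_total = 2 * 7.902 = 15.804 Ah

15.804 Ah


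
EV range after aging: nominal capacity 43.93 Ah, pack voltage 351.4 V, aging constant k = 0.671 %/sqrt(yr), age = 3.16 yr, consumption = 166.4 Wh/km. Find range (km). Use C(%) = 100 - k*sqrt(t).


Step 1: capacity retention = 100 - 0.671 * sqrt(3.16) = 100 - 0.671 * 1.7776 = 98.807%
Step 2: C_now = 43.93 * 98.807/100 = 43.406 Ah
Step 3: E_pack = V * C_now = 351.4 * 43.406 = 15253 Wh
Step 4: range = E_pack / consumption = 15253 / 166.4 = 91.66 km

91.66 km


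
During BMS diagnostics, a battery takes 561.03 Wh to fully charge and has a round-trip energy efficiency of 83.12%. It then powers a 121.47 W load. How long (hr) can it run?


Step 1: E_discharge = eta/100 * E_charge = 83.12/100 * 561.03 = 466.33 Wh
Step 2: t = E_discharge / P = 466.33 / 121.47 = 3.839 hr

3.839 hr


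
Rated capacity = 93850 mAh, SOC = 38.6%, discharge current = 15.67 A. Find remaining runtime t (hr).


Convert: C_total = 93850 mAh = 93.85 Ah
Step 1: remaining = SOC/100 * C_total = 38.6/100 * 93.85 = 36.226 Ah
Step 2: t = remaining / I = 36.226 / 15.67 = 2.312 hr

2.312 hr


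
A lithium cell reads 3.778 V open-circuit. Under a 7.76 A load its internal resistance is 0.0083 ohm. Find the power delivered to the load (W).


Step 1: V_terminal = OCV - I*R = 3.778 - 7.76 * 0.0083 = 3.7136 V
Step 2: P_out = V_terminal * I = 3.7136 * 7.76 = 28.82 W

28.82 W


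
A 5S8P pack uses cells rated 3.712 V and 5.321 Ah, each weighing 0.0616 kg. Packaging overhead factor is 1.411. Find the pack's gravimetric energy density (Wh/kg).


Step 1: V_pack = 5 * 3.712 = 18.56 V
Step 2: C_pack = 8 * 5.321 = 42.568 Ah
Step 3: E_pack = V_pack * C_pack = 18.56 * 42.568 = 790.06 Wh
Step 4: m_pack = 5 * 8 * 0.0616 * 1.411 = 3.4767 kg
Step 5: ED = E_pack / m_pack = 790.06 / 3.4767 = 227.2 Wh/kg

227.2 Wh/kg


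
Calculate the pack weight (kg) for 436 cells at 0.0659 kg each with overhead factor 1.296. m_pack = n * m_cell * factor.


m_pack = n * m_cell * overhead = 436 * 0.0659 * 1.296 = 37.24 kg

37.24 kg


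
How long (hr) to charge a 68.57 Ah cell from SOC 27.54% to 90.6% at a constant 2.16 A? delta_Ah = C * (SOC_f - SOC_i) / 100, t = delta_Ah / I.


delta_Ah = 68.57 * (90.6 - 27.54) / 100 = 43.24 Ah
t = delta_Ah / I = 43.24 / 2.16 = 20.02 hr

20.02 hr


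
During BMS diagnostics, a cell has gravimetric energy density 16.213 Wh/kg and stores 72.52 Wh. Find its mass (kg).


m = E / ED = 72.52 / 16.213 = 4.473 kg

4.473 kg


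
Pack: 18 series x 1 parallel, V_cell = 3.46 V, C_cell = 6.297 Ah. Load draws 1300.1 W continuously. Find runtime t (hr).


Step 1: E_pack = Ns * V_cell * Np * C_cell = 18 * 3.46 * 1 * 6.297 = 392.18 Wh
Step 2: t = E_pack / P = 392.18 / 1300.1 = 0.3017 hr

0.3017 hr


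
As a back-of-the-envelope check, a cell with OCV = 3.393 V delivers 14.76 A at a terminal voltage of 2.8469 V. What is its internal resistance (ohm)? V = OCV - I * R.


R = (OCV - V) / I = (3.393 - 2.8469) / 14.76 = 0.03700 ohm

0.03700 ohm


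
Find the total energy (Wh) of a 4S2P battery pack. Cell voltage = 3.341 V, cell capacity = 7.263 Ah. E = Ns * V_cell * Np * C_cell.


V_pack = 4 * 3.341 = 13.364 V
C_pack = 2 * 7.263 = 14.526 Ah
E = V_pack * C_pack = 13.364 * 14.526 = 194.1 Wh

194.1 Wh


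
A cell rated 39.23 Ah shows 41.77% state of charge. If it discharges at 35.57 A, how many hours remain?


Step 1: remaining = SOC/100 * C_total = 41.77/100 * 39.23 = 16.386 Ah
Step 2: t = remaining / I = 16.386 / 35.57 = 0.4607 hr

0.4607 hr


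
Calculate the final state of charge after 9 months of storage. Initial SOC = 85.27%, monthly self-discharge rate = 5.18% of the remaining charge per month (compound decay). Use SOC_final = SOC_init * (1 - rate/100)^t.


Monthly retention factor = 1 - 5.18/100 = 0.9482
Over 9 months: factor^9 = 0.61958
SOC_final = 85.27 * 0.61958 = 52.83%

52.83%


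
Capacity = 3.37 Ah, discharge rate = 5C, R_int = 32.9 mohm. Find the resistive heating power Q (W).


Convert: R = 32.9 mohm = 0.0329 ohm
Step 1: I = C_rate * capacity = 5 * 3.37 = 16.85 A
Step 2: Q = I^2 * R = 16.85^2 * 0.0329 = 283.92 * 0.0329 = 9.341 W

9.341 W


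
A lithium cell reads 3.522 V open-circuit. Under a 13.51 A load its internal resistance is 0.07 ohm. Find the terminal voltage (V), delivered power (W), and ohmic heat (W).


Step 1: V_terminal = OCV - I*R = 3.522 - 13.51 * 0.07 = 2.5763 V
Step 2: P_out = V_terminal * I = 2.5763 * 13.51 = 34.81 W
Step 3: Q = I^2 * R = 13.51^2 * 0.07 = 12.78 W

V=2.5763 V, P=34.81 W, Q=12.78 W


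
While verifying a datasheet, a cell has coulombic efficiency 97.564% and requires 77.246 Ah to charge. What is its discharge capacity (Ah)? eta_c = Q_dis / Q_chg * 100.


Q_dis = eta/100 * Q_chg = 97.564/100 * 77.246 = 75.36 Ah

75.36 Ah


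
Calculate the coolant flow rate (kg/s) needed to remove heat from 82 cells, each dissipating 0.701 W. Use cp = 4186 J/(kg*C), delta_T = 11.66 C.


Step 1: Total heat Q = 82 * 0.701 W = 57.482 W
Step 2: denom = cp * dT = 4186 * 11.66 = 48809
Step 3: m_dot = 57.482 / 48809 = 0.001178 kg/s

0.001178 kg/s


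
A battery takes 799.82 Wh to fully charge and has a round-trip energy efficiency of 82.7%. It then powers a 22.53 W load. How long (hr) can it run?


Step 1: E_discharge = eta/100 * E_charge = 82.7/100 * 799.82 = 661.45 Wh
Step 2: t = E_discharge / P = 661.45 / 22.53 = 29.36 hr

29.36 hr


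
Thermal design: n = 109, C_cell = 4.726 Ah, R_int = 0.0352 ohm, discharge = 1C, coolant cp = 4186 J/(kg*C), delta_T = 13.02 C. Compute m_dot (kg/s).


Step 1: I = 1 * 4.726 = 4.726 A
Step 2: Q_cell = I^2 * R = 4.726^2 * 0.0352 = 0.78619 W
Step 3: Q_total = 109 * 0.78619 = 85.695 W
Step 4: m_dot = Q_total / (cp * dT) = 85.695 / (4186 * 13.02) = 0.001572 kg/s

0.001572 kg/s


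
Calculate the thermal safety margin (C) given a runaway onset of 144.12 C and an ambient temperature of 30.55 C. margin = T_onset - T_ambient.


margin = T_onset - T_ambient = 144.12 - 30.55 = 113.57 C

113.57 C


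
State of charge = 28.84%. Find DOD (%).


Complement of SOC: DOD = 100% - 28.84% = 71.16%

71.16%


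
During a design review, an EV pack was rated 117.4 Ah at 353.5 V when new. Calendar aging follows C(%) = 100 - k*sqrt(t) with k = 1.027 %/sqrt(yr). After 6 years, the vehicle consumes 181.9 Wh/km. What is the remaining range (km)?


Step 1: capacity retention = 100 - 1.027 * sqrt(6) = 100 - 1.027 * 2.4495 = 97.484%
Step 2: C_now = 117.4 * 97.484/100 = 114.45 Ah
Step 3: E_pack = V * C_now = 353.5 * 114.45 = 40458 Wh
Step 4: range = E_pack / consumption = 40458 / 181.9 = 222.4 km

222.4 km


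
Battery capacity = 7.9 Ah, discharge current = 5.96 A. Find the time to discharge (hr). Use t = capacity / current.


Runtime = 7.9 Ah / 5.96 A = 1.326 hr

1.326 hr


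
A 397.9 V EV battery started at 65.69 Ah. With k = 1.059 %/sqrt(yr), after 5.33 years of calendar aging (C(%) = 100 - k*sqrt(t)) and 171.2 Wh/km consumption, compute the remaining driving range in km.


Step 1: capacity retention = 100 - 1.059 * sqrt(5.33) = 100 - 1.059 * 2.3087 = 97.555%
Step 2: C_now = 65.69 * 97.555/100 = 64.084 Ah
Step 3: E_pack = V * C_now = 397.9 * 64.084 = 25499 Wh
Step 4: range = E_pack / consumption = 25499 / 171.2 = 148.9 km

148.9 km


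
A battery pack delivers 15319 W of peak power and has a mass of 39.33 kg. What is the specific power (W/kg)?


Specific power = 15319 W / 39.33 kg = 389.5 W/kg

389.5 W/kg


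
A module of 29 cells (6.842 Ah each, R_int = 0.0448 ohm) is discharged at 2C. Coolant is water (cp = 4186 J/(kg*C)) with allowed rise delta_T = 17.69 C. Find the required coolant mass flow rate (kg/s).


Step 1: I = 2 * 6.842 = 13.684 A
Step 2: Q_cell = I^2 * R = 13.684^2 * 0.0448 = 8.3889 W
Step 3: Q_total = 29 * 8.3889 = 243.28 W
Step 4: m_dot = Q_total / (cp * dT) = 243.28 / (4186 * 17.69) = 0.003285 kg/s

0.003285 kg/s


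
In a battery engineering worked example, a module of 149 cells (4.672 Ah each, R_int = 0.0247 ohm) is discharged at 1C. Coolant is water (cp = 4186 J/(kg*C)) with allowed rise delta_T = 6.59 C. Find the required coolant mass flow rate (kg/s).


Step 1: I = 1 * 4.672 = 4.672 A
Step 2: Q_cell = I^2 * R = 4.672^2 * 0.0247 = 0.53914 W
Step 3: Q_total = 149 * 0.53914 = 80.332 W
Step 4: m_dot = Q_total / (cp * dT) = 80.332 / (4186 * 6.59) = 0.002912 kg/s

0.002912 kg/s


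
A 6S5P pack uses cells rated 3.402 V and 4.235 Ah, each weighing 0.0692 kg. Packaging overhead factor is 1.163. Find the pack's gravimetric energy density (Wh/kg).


Step 1: V_pack = 6 * 3.402 = 20.412 V
Step 2: C_pack = 5 * 4.235 = 21.175 Ah
Step 3: E_pack = V_pack * C_pack = 20.412 * 21.175 = 432.22 Wh
Step 4: m_pack = 6 * 5 * 0.0692 * 1.163 = 2.4144 kg
Step 5: ED = E_pack / m_pack = 432.22 / 2.4144 = 179.0 Wh/kg

179.0 Wh/kg


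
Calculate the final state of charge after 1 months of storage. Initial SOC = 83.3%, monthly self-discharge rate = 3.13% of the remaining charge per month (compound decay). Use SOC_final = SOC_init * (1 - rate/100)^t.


Monthly retention factor = 1 - 3.13/100 = 0.9687
Over 1 months: factor^1 = 0.9687
SOC_final = 83.3 * 0.9687 = 80.69%

80.69%


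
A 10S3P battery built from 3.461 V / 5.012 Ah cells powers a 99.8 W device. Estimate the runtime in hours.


Step 1: E_pack = Ns * V_cell * Np * C_cell = 10 * 3.461 * 3 * 5.012 = 520.4 Wh
Step 2: t = E_pack / P = 520.4 / 99.8 = 5.214 hr

5.214 hr


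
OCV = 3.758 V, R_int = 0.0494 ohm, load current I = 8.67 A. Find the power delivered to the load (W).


Step 1: V_terminal = OCV - I*R = 3.758 - 8.67 * 0.0494 = 3.3297 V
Step 2: P_out = V_terminal * I = 3.3297 * 8.67 = 28.87 W

28.87 W


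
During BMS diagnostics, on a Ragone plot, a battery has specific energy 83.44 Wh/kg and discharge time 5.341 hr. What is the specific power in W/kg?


P_specific = E / t = 83.44 / 5.341 = 15.62 W/kg

15.62 W/kg


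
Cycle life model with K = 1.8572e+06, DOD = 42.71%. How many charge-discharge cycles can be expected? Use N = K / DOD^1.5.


Step 1: DOD^1.5 = 42.71^1.5 = 279.12
Step 2: N = 1.8572e+06 / 279.12 = 6654 cycles

6654 cycles


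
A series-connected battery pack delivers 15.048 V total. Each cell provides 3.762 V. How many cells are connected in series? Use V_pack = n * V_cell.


Rearranging: n = V_pack / V_cell = 15.048 / 3.762 = 4 cells

4


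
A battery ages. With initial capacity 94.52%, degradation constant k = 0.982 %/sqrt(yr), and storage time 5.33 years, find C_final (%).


Step 1: sqrt(5.33 yr) = 2.3087
Step 2: drop = 0.982 * 2.3087 = 2.2671
Step 3: C_final = 94.52 - 2.2671 = 92.25%

92.25%


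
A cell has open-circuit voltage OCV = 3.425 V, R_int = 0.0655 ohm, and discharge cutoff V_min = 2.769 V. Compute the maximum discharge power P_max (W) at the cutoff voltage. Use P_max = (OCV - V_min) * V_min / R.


P_max = (OCV - V_min) * V_min / R = (3.425 - 2.769) * 2.769 / 0.0655 = 0.656 * 2.769 / 0.0655 = 27.73 W

27.73 W


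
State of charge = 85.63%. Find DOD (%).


DOD = 100 - SOC = 100 - 85.63 = 14.37%

14.37%


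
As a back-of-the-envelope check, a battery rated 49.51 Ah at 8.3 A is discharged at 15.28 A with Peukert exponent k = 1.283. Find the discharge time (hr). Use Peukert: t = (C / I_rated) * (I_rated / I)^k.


t_rated = C / I_rated = 49.51 / 8.3 = 5.9651 hr
(I_rated/I)^k = (0.54319)^1.283 = 0.45703
t = t_rated * (I_rated/I)^k = 5.9651 * 0.45703 = 2.726 hr

2.726 hr


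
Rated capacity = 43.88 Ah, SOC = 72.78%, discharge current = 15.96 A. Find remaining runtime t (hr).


Step 1: remaining = SOC/100 * C_total = 72.78/100 * 43.88 = 31.936 Ah
Step 2: t = remaining / I = 31.936 / 15.96 = 2.001 hr

2.001 hr


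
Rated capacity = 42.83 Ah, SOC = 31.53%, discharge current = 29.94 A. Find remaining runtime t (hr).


Step 1: remaining = SOC/100 * C_total = 31.53/100 * 42.83 = 13.504 Ah
Step 2: t = remaining / I = 13.504 / 29.94 = 0.4510 hr

0.4510 hr


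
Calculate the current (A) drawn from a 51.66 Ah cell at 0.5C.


I = C_rate * capacity = 0.5 * 51.66 = 25.83 A

25.83 A


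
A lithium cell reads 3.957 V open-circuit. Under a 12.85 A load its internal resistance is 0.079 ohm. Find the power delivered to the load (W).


Step 1: V_terminal = OCV - I*R = 3.957 - 12.85 * 0.079 = 2.9419 V
Step 2: P_out = V_terminal * I = 2.9419 * 12.85 = 37.80 W

37.80 W


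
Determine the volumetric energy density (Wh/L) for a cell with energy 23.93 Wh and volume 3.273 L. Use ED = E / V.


Volumetric ED = 23.93 Wh / 3.273 L = 7.311 Wh/L

7.311 Wh/L


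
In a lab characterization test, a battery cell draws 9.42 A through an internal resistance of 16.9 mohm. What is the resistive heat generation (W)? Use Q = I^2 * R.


Convert: R = 16.9 mohm = 0.0169 ohm
Q = I^2 * R = 9.42^2 * 0.0169 = 1.500 W

1.500 W


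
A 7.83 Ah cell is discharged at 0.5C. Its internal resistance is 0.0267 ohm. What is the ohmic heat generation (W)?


Step 1: I = C_rate * capacity = 0.5 * 7.83 = 3.915 A
Step 2: Q = I^2 * R = 3.915^2 * 0.0267 = 15.327 * 0.0267 = 0.4092 W

0.4092 W


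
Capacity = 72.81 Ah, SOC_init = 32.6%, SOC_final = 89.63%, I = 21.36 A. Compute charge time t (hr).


delta_Ah = 72.81 * (89.63 - 32.6) / 100 = 41.524 Ah
t = delta_Ah / I = 41.524 / 21.36 = 1.944 hr

1.944 hr


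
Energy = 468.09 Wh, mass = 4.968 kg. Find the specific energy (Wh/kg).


ED = E / m = 468.09 / 4.968 = 94.22 Wh/kg

94.22 Wh/kg


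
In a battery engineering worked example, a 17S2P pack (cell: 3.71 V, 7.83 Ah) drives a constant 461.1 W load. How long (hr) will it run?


Step 1: E_pack = Ns * V_cell * Np * C_cell = 17 * 3.71 * 2 * 7.83 = 987.68 Wh
Step 2: t = E_pack / P = 987.68 / 461.1 = 2.142 hr

2.142 hr


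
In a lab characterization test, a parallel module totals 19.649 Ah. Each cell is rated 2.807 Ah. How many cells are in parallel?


n = C_total / C_cell = 19.649 / 2.807 = 7

7


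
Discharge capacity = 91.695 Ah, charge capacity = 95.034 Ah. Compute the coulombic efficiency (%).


eta_c = Q_dis / Q_chg * 100 = 91.695 / 95.034 * 100 = 96.49%

96.49%


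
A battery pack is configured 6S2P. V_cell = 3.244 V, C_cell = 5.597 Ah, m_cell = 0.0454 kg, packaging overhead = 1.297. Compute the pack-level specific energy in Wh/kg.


Step 1: V_pack = 6 * 3.244 = 19.464 V
Step 2: C_pack = 2 * 5.597 = 11.194 Ah
Step 3: E_pack = V_pack * C_pack = 19.464 * 11.194 = 217.88 Wh
Step 4: m_pack = 6 * 2 * 0.0454 * 1.297 = 0.70661 kg
Step 5: ED = E_pack / m_pack = 217.88 / 0.70661 = 308.3 Wh/kg

308.3 Wh/kg


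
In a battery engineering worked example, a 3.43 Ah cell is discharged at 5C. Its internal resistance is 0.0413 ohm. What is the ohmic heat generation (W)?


Step 1: I = C_rate * capacity = 5 * 3.43 = 17.15 A
Step 2: Q = I^2 * R = 17.15^2 * 0.0413 = 294.12 * 0.0413 = 12.15 W

12.15 W


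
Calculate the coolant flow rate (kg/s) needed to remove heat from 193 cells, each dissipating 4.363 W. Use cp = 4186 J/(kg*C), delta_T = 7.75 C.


Step 1: Total heat Q = 193 * 4.363 W = 842.06 W
Step 2: denom = cp * dT = 4186 * 7.75 = 32442
Step 3: m_dot = 842.06 / 32442 = 0.02596 kg/s

0.02596 kg/s


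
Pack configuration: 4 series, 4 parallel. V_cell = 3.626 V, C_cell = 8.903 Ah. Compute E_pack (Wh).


V_pack = 4 * 3.626 = 14.504 V
C_pack = 4 * 8.903 = 35.612 Ah
E = V_pack * C_pack = 14.504 * 35.612 = 516.5 Wh

516.5 Wh


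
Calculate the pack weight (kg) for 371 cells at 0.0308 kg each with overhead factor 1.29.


m_pack = n * m_cell * overhead = 371 * 0.0308 * 1.29 = 14.74 kg

14.74 kg


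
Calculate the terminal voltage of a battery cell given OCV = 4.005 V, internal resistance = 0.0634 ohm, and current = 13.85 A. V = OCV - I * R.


IR drop = 13.85 * 0.0634 = 0.87809 V
V = 4.005 - 0.87809 = 3.127 V

3.127 V


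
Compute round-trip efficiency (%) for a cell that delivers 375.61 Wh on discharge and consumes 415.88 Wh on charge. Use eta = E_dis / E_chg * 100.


Round-trip efficiency = 375.61/415.88 * 100% = 90.32%

90.32%


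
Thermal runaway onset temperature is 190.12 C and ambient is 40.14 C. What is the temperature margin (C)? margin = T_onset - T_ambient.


Safety margin = 190.12 C - 40.14 C = 149.98 C

149.98 C


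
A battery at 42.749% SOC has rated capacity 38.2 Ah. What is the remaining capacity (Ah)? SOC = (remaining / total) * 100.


remaining = SOC / 100 * total = 42.749 / 100 * 38.2 = 16.33 Ah

16.33 Ah


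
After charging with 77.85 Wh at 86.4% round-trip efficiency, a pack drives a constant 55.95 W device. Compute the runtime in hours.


Step 1: E_discharge = eta/100 * E_charge = 86.4/100 * 77.85 = 67.262 Wh
Step 2: t = E_discharge / P = 67.262 / 55.95 = 1.202 hr

1.202 hr


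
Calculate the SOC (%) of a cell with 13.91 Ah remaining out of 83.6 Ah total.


SOC% = 13.91 / 83.6 * 100 = 16.64%

16.64%


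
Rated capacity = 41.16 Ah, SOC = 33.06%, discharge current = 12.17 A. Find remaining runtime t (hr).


Step 1: remaining = SOC/100 * C_total = 33.06/100 * 41.16 = 13.607 Ah
Step 2: t = remaining / I = 13.607 / 12.17 = 1.118 hr

1.118 hr


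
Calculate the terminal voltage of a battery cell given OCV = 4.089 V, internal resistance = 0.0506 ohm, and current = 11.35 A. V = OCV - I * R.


V = OCV - I*R = 4.089 - 11.35 * 0.0506 = 3.515 V

3.515 V


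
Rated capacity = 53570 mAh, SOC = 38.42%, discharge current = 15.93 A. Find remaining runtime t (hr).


Convert: C_total = 53570 mAh = 53.57 Ah
Step 1: remaining = SOC/100 * C_total = 38.42/100 * 53.57 = 20.582 Ah
Step 2: t = remaining / I = 20.582 / 15.93 = 1.292 hr

1.292 hr


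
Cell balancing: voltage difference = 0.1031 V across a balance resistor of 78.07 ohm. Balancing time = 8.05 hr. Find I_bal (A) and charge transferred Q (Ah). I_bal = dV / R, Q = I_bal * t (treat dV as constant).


I_bal = dV / R = 0.1031 / 78.07 = 0.0013206 A
Q = I_bal * t = 0.0013206 * 8.05 = 0.01063 Ah

I=0.0013206 A, Q=0.01063 Ah


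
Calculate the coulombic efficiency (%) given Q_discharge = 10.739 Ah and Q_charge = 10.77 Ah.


eta_c = Q_dis / Q_chg * 100 = 10.739 / 10.77 * 100 = 99.71%

99.71%


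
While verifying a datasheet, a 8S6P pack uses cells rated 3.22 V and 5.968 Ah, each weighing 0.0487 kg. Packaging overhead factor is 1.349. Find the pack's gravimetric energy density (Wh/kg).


Step 1: V_pack = 8 * 3.22 = 25.76 V
Step 2: C_pack = 6 * 5.968 = 35.808 Ah
Step 3: E_pack = V_pack * C_pack = 25.76 * 35.808 = 922.41 Wh
Step 4: m_pack = 8 * 6 * 0.0487 * 1.349 = 3.1534 kg
Step 5: ED = E_pack / m_pack = 922.41 / 3.1534 = 292.5 Wh/kg

292.5 Wh/kg


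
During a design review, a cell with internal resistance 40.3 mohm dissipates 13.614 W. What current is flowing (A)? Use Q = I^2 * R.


Convert: R = 40.3 mohm = 0.0403 ohm
I = sqrt(Q / R) = sqrt(13.614 / 0.0403) = sqrt(337.82) = 18.38 A

18.38 A


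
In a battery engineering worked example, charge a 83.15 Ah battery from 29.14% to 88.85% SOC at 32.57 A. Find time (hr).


delta_Ah = 83.15 * (88.85 - 29.14) / 100 = 49.649 Ah
t = delta_Ah / I = 49.649 / 32.57 = 1.524 hr

1.524 hr


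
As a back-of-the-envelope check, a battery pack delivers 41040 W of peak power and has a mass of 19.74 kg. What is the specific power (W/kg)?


Specific power = 41040 W / 19.74 kg = 2079 W/kg

2079 W/kg


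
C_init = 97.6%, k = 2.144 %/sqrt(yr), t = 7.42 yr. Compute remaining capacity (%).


sqrt(t) = sqrt(7.42) = 2.724
C_final = 97.6 - 2.144 * 2.724 = 91.76%

91.76%


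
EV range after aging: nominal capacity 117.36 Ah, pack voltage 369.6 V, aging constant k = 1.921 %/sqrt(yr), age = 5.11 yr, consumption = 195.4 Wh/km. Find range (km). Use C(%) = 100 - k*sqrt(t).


Step 1: capacity retention = 100 - 1.921 * sqrt(5.11) = 100 - 1.921 * 2.2605 = 95.658%
Step 2: C_now = 117.36 * 95.658/100 = 112.26 Ah
Step 3: E_pack = V * C_now = 369.6 * 112.26 = 41491 Wh
Step 4: range = E_pack / consumption = 41491 / 195.4 = 212.3 km

212.3 km


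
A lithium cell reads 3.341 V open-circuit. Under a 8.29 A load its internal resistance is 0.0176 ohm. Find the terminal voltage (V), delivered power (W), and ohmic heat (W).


Step 1: V_terminal = OCV - I*R = 3.341 - 8.29 * 0.0176 = 3.1951 V
Step 2: P_out = V_terminal * I = 3.1951 * 8.29 = 26.49 W
Step 3: Q = I^2 * R = 8.29^2 * 0.0176 = 1.210 W

V=3.1951 V, P=26.49 W, Q=1.210 W


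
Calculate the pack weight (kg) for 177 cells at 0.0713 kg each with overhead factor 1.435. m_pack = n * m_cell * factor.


m_pack = n * m_cell * overhead = 177 * 0.0713 * 1.435 = 18.11 kg

18.11 kg


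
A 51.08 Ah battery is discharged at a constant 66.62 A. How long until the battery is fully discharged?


Runtime = 51.08 Ah / 66.62 A = 0.7667 hr

0.7667 hr


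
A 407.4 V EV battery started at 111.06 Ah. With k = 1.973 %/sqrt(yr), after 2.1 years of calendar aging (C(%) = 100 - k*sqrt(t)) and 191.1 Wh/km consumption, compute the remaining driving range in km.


Step 1: capacity retention = 100 - 1.973 * sqrt(2.1) = 100 - 1.973 * 1.4491 = 97.141%
Step 2: C_now = 111.06 * 97.141/100 = 107.88 Ah
Step 3: E_pack = V * C_now = 407.4 * 107.88 = 43950 Wh
Step 4: range = E_pack / consumption = 43950 / 191.1 = 230.0 km

230.0 km


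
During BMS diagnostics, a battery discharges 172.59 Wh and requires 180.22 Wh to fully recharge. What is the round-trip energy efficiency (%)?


eta_e = E_dis / E_chg * 100 = 172.59 / 180.22 * 100 = 95.77%

95.77%


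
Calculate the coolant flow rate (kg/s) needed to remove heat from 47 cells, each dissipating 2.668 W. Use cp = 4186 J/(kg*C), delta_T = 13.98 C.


Step 1: Total heat Q = 47 * 2.668 W = 125.4 W
Step 2: denom = cp * dT = 4186 * 13.98 = 58520
Step 3: m_dot = 125.4 / 58520 = 0.002143 kg/s

0.002143 kg/s


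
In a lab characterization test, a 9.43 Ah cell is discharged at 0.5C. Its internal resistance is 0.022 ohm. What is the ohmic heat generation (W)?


Step 1: I = C_rate * capacity = 0.5 * 9.43 = 4.715 A
Step 2: Q = I^2 * R = 4.715^2 * 0.022 = 22.231 * 0.022 = 0.4891 W

0.4891 W


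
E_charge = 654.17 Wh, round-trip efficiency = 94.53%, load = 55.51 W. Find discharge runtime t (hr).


Step 1: E_discharge = eta/100 * E_charge = 94.53/100 * 654.17 = 618.39 Wh
Step 2: t = E_discharge / P = 618.39 / 55.51 = 11.14 hr

11.14 hr


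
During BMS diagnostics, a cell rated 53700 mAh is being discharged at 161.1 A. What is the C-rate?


Convert: capacity = 53700 mAh = 53.7 Ah
Rearranging: C_rate = 161.1 / 53.7 = 3C

3C


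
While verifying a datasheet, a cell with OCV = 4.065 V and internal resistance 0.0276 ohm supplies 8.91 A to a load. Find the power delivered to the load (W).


Step 1: V_terminal = OCV - I*R = 4.065 - 8.91 * 0.0276 = 3.8191 V
Step 2: P_out = V_terminal * I = 3.8191 * 8.91 = 34.03 W

34.03 W


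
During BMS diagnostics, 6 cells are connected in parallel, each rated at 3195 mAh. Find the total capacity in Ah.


Convert: C_cell = 3195 mAh = 3.195 Ah
C_total = 6 * 3.195 = 19.17 Ah

19.17 Ah


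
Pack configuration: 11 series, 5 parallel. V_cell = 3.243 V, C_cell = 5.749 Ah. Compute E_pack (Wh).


E = Ns * Vcell * Np * Ccell = 11 * 3.243 * 5 * 5.749 = 1025 Wh

1025 Wh


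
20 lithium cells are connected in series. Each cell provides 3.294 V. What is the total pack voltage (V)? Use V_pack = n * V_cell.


Series voltages add: 20 * 3.294 V = 65.88 V

65.88 V


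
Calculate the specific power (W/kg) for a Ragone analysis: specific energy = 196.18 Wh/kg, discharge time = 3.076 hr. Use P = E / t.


Specific power = 196.18 Wh/kg / 3.076 hr = 63.78 W/kg

63.78 W/kg


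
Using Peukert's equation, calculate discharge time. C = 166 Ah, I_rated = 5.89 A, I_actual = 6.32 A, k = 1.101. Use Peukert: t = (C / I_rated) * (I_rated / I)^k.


t_rated = C / I_rated = 166 / 5.89 = 28.183 hr
(I_rated/I)^k = (0.93196)^1.101 = 0.92535
t = t_rated * (I_rated/I)^k = 28.183 * 0.92535 = 26.08 hr

26.08 hr


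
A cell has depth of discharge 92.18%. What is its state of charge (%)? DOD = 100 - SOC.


SOC = 100 - DOD = 100 - 92.18 = 7.82%

7.82%


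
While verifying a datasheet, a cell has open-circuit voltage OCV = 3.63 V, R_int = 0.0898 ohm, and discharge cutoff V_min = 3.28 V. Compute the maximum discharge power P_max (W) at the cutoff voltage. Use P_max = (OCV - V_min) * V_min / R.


dV = OCV - V_min = 0.35 V (so I_max = dV / R)
P_max = dV * V_min / R = 0.35 * 3.28 / 0.0898 = 12.78 W

12.78 W


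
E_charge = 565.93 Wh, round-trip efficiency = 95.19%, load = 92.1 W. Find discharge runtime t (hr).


Step 1: E_discharge = eta/100 * E_charge = 95.19/100 * 565.93 = 538.71 Wh
Step 2: t = E_discharge / P = 538.71 / 92.1 = 5.849 hr

5.849 hr


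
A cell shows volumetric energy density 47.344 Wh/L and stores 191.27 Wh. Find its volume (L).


V = E / ED = 191.27 / 47.344 = 4.040 L

4.040 L


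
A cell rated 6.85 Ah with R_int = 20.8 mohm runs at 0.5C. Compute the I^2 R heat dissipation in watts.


Convert: R = 20.8 mohm = 0.0208 ohm
Step 1: I = C_rate * capacity = 0.5 * 6.85 = 3.425 A
Step 2: Q = I^2 * R = 3.425^2 * 0.0208 = 11.731 * 0.0208 = 0.2440 W

0.2440 W


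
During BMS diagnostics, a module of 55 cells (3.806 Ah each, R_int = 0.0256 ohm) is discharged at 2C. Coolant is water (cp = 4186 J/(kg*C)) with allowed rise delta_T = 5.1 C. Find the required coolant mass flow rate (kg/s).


Step 1: I = 2 * 3.806 = 7.612 A
Step 2: Q_cell = I^2 * R = 7.612^2 * 0.0256 = 1.4833 W
Step 3: Q_total = 55 * 1.4833 = 81.582 W
Step 4: m_dot = Q_total / (cp * dT) = 81.582 / (4186 * 5.1) = 0.003821 kg/s

0.003821 kg/s


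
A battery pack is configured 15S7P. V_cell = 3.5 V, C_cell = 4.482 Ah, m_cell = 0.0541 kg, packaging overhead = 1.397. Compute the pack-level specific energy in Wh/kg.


Step 1: V_pack = 15 * 3.5 = 52.5 V
Step 2: C_pack = 7 * 4.482 = 31.374 Ah
Step 3: E_pack = V_pack * C_pack = 52.5 * 31.374 = 1647.1 Wh
Step 4: m_pack = 15 * 7 * 0.0541 * 1.397 = 7.9357 kg
Step 5: ED = E_pack / m_pack = 1647.1 / 7.9357 = 207.6 Wh/kg

207.6 Wh/kg


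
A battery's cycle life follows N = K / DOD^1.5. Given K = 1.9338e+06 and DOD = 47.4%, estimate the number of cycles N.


Step 1: DOD^1.5 = 47.4^1.5 = 326.34
Step 2: N = 1.9338e+06 / 326.34 = 5926 cycles

5926 cycles


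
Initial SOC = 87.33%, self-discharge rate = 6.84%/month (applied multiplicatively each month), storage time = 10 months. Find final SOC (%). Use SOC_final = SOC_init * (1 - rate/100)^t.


Monthly retention factor = 1 - 6.84/100 = 0.9316
Over 10 months: factor^10 = 0.49237
SOC_final = 87.33 * 0.49237 = 43.00%

43.00%


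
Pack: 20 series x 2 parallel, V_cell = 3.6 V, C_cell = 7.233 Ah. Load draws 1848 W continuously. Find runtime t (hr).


Step 1: E_pack = Ns * V_cell * Np * C_cell = 20 * 3.6 * 2 * 7.233 = 1041.6 Wh
Step 2: t = E_pack / P = 1041.6 / 1848 = 0.5636 hr

0.5636 hr


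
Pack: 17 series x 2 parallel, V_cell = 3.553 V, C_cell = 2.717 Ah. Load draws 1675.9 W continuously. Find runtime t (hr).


Step 1: E_pack = Ns * V_cell * Np * C_cell = 17 * 3.553 * 2 * 2.717 = 328.22 Wh
Step 2: t = E_pack / P = 328.22 / 1675.9 = 0.1958 hr

0.1958 hr


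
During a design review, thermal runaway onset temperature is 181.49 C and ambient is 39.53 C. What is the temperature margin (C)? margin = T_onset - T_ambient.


Safety margin = 181.49 C - 39.53 C = 141.96 C

141.96 C


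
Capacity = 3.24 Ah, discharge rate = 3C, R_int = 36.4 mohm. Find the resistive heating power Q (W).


Convert: R = 36.4 mohm = 0.0364 ohm
Step 1: I = C_rate * capacity = 3 * 3.24 = 9.72 A
Step 2: Q = I^2 * R = 9.72^2 * 0.0364 = 94.478 * 0.0364 = 3.439 W

3.439 W


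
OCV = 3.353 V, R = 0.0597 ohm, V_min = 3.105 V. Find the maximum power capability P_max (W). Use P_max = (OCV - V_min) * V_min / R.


P_max = (OCV - V_min) * V_min / R = (3.353 - 3.105) * 3.105 / 0.0597 = 0.248 * 3.105 / 0.0597 = 12.90 W

12.90 W


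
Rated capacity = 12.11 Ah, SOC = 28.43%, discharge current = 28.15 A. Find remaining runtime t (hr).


Step 1: remaining = SOC/100 * C_total = 28.43/100 * 12.11 = 3.4429 Ah
Step 2: t = remaining / I = 3.4429 / 28.15 = 0.1223 hr

0.1223 hr


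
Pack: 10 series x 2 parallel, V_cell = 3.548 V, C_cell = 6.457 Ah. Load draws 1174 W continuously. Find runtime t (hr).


Step 1: E_pack = Ns * V_cell * Np * C_cell = 10 * 3.548 * 2 * 6.457 = 458.19 Wh
Step 2: t = E_pack / P = 458.19 / 1174 = 0.3903 hr

0.3903 hr


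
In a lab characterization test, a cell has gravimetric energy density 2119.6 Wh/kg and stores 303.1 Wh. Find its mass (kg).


m = E / ED = 303.1 / 2119.6 = 0.1430 kg

0.1430 kg


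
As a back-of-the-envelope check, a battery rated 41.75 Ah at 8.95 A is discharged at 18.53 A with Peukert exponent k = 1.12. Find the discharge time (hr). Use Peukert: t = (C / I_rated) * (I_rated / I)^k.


t_rated = C / I_rated = 41.75 / 8.95 = 4.6648 hr
(I_rated/I)^k = (0.483)^1.12 = 0.44261
t = t_rated * (I_rated/I)^k = 4.6648 * 0.44261 = 2.065 hr

2.065 hr
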